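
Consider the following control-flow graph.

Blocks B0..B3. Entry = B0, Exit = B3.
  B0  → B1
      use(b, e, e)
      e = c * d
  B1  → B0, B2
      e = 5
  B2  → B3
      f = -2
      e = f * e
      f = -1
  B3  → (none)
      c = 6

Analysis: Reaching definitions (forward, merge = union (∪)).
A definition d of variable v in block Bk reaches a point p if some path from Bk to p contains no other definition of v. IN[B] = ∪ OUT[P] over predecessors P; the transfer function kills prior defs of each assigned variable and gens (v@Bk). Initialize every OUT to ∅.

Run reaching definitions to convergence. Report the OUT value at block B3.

Fixpoint table:
  B0:  IN={e@B1}  OUT={e@B0}
  B1:  IN={e@B0}  OUT={e@B1}
  B2:  IN={e@B1}  OUT={e@B2, f@B2}
  B3:  IN={e@B2, f@B2}  OUT={c@B3, e@B2, f@B2}

Merge at B3: IN[B3] = OUT[B2] = {e@B2, f@B2}
Applying B3's transfer function to that IN value gives OUT[B3] (row B3 above).

Answer: {c@B3, e@B2, f@B2}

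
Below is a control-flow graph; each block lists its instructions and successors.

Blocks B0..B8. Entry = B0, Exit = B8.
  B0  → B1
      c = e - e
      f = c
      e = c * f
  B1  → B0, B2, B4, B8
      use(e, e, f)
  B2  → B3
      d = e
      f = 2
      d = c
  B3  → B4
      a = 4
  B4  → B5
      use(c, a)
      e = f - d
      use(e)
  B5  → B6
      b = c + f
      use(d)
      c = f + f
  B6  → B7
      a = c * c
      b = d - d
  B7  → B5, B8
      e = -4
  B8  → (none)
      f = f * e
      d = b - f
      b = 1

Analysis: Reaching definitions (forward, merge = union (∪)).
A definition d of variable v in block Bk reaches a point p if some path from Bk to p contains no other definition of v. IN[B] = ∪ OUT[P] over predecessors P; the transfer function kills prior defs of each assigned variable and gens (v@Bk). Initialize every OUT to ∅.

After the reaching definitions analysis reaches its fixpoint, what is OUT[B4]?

Fixpoint table:
  B0: | IN={c@B0, e@B0, f@B0} | OUT={c@B0, e@B0, f@B0}
  B1: | IN={c@B0, e@B0, f@B0} | OUT={c@B0, e@B0, f@B0}
  B2: | IN={c@B0, e@B0, f@B0} | OUT={c@B0, d@B2, e@B0, f@B2}
  B3: | IN={c@B0, d@B2, e@B0, f@B2} | OUT={a@B3, c@B0, d@B2, e@B0, f@B2}
  B4: | IN={a@B3, c@B0, d@B2, e@B0, f@B0, f@B2} | OUT={a@B3, c@B0, d@B2, e@B4, f@B0, f@B2}
  B5: | IN={a@B3, a@B6, b@B6, c@B0, c@B5, d@B2, e@B4, e@B7, f@B0, f@B2} | OUT={a@B3, a@B6, b@B5, c@B5, d@B2, e@B4, e@B7, f@B0, f@B2}
  B6: | IN={a@B3, a@B6, b@B5, c@B5, d@B2, e@B4, e@B7, f@B0, f@B2} | OUT={a@B6, b@B6, c@B5, d@B2, e@B4, e@B7, f@B0, f@B2}
  B7: | IN={a@B6, b@B6, c@B5, d@B2, e@B4, e@B7, f@B0, f@B2} | OUT={a@B6, b@B6, c@B5, d@B2, e@B7, f@B0, f@B2}
  B8: | IN={a@B6, b@B6, c@B0, c@B5, d@B2, e@B0, e@B7, f@B0, f@B2} | OUT={a@B6, b@B8, c@B0, c@B5, d@B8, e@B0, e@B7, f@B8}

Merge at B4: IN[B4] = OUT[B1] ⊔ OUT[B3] = {a@B3, c@B0, d@B2, e@B0, f@B0, f@B2}
Applying B4's transfer function to that IN value gives OUT[B4] (row B4 above).

Answer: {a@B3, c@B0, d@B2, e@B4, f@B0, f@B2}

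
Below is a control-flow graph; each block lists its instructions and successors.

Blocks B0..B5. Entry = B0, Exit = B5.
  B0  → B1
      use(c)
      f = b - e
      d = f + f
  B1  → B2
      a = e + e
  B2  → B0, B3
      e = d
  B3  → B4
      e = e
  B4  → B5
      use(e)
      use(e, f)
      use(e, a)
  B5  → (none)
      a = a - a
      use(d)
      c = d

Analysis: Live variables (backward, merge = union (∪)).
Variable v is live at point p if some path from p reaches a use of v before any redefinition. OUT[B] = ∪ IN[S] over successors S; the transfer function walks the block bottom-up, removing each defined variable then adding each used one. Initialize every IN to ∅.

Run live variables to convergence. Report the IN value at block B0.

Answer: {b, c, e}

Working:
Converged values:
  B0:   IN={b, c, e}   OUT={b, c, d, e, f}
  B1:   IN={b, c, d, e, f}   OUT={a, b, c, d, f}
  B2:   IN={a, b, c, d, f}   OUT={a, b, c, d, e, f}
  B3:   IN={a, d, e, f}   OUT={a, d, e, f}
  B4:   IN={a, d, e, f}   OUT={a, d}
  B5:   IN={a, d}   OUT={}

Merge at B0: OUT[B0] = IN[B1] = {b, c, d, e, f}
Applying B0's transfer function to that OUT value gives IN[B0] (row B0 above).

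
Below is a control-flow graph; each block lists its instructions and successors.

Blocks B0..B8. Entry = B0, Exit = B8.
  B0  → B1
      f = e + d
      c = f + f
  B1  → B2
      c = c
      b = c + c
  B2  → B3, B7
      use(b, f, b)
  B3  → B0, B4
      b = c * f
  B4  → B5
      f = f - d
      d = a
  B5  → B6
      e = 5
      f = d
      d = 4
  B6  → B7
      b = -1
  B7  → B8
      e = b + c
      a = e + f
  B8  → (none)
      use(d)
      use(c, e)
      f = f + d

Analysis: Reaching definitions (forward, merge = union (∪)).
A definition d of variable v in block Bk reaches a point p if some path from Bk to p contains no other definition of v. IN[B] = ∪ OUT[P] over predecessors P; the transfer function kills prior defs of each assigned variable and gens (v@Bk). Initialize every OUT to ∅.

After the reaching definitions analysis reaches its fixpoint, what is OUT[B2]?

Answer: {b@B1, c@B1, f@B0}

Working:
Per-block solution:
  B0: | IN={b@B3, c@B1, f@B0} | OUT={b@B3, c@B0, f@B0}
  B1: | IN={b@B3, c@B0, f@B0} | OUT={b@B1, c@B1, f@B0}
  B2: | IN={b@B1, c@B1, f@B0} | OUT={b@B1, c@B1, f@B0}
  B3: | IN={b@B1, c@B1, f@B0} | OUT={b@B3, c@B1, f@B0}
  B4: | IN={b@B3, c@B1, f@B0} | OUT={b@B3, c@B1, d@B4, f@B4}
  B5: | IN={b@B3, c@B1, d@B4, f@B4} | OUT={b@B3, c@B1, d@B5, e@B5, f@B5}
  B6: | IN={b@B3, c@B1, d@B5, e@B5, f@B5} | OUT={b@B6, c@B1, d@B5, e@B5, f@B5}
  B7: | IN={b@B1, b@B6, c@B1, d@B5, e@B5, f@B0, f@B5} | OUT={a@B7, b@B1, b@B6, c@B1, d@B5, e@B7, f@B0, f@B5}
  B8: | IN={a@B7, b@B1, b@B6, c@B1, d@B5, e@B7, f@B0, f@B5} | OUT={a@B7, b@B1, b@B6, c@B1, d@B5, e@B7, f@B8}

Merge at B2: IN[B2] = OUT[B1] = {b@B1, c@B1, f@B0}
Applying B2's transfer function to that IN value gives OUT[B2] (row B2 above).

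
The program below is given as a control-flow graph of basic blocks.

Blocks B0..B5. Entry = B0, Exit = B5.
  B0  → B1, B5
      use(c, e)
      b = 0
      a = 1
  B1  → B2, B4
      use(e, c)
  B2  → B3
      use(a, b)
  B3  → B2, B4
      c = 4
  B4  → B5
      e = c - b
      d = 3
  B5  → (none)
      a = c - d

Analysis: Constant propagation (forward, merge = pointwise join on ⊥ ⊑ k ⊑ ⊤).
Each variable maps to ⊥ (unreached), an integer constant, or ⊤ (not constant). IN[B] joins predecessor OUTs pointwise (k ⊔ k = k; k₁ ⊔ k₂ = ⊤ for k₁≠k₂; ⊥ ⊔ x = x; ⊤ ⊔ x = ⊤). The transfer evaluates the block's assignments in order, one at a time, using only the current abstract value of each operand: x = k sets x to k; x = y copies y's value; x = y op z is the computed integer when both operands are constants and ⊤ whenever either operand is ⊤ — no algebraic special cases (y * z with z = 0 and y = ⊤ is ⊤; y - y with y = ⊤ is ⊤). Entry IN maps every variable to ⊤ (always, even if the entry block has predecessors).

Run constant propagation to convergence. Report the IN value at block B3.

Per-block solution:
  B0: | IN=(all ⊤) | OUT={a:1, b:0; rest ⊤}
  B1: | IN={a:1, b:0; rest ⊤} | OUT={a:1, b:0; rest ⊤}
  B2: | IN={a:1, b:0; rest ⊤} | OUT={a:1, b:0; rest ⊤}
  B3: | IN={a:1, b:0; rest ⊤} | OUT={a:1, b:0, c:4; rest ⊤}
  B4: | IN={a:1, b:0; rest ⊤} | OUT={a:1, b:0, d:3; rest ⊤}
  B5: | IN={a:1, b:0; rest ⊤} | OUT={b:0; rest ⊤}

Merge at B3: IN[B3] = OUT[B2] = {a: 1, b: 0, c: ⊤, d: ⊤, e: ⊤, f: ⊤}

Answer: {a: 1, b: 0, c: ⊤, d: ⊤, e: ⊤, f: ⊤}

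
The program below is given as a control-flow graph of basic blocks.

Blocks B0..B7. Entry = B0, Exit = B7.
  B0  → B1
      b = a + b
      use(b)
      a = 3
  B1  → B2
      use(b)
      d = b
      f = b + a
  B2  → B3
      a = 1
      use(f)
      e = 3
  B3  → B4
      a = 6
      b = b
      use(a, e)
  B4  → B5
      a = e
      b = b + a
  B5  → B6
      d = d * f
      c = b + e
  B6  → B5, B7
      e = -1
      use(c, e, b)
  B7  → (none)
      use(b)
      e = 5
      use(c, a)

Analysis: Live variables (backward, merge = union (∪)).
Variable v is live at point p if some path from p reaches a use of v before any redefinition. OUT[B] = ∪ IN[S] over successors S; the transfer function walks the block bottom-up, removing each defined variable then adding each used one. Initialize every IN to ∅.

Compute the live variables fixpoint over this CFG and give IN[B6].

Converged values:
  B0:  IN={a, b}  OUT={a, b}
  B1:  IN={a, b}  OUT={b, d, f}
  B2:  IN={b, d, f}  OUT={b, d, e, f}
  B3:  IN={b, d, e, f}  OUT={b, d, e, f}
  B4:  IN={b, d, e, f}  OUT={a, b, d, e, f}
  B5:  IN={a, b, d, e, f}  OUT={a, b, c, d, f}
  B6:  IN={a, b, c, d, f}  OUT={a, b, c, d, e, f}
  B7:  IN={a, b, c}  OUT={}

Merge at B6: OUT[B6] = IN[B5] ⊔ IN[B7] = {a, b, c, d, e, f}
Applying B6's transfer function to that OUT value gives IN[B6] (row B6 above).

Answer: {a, b, c, d, f}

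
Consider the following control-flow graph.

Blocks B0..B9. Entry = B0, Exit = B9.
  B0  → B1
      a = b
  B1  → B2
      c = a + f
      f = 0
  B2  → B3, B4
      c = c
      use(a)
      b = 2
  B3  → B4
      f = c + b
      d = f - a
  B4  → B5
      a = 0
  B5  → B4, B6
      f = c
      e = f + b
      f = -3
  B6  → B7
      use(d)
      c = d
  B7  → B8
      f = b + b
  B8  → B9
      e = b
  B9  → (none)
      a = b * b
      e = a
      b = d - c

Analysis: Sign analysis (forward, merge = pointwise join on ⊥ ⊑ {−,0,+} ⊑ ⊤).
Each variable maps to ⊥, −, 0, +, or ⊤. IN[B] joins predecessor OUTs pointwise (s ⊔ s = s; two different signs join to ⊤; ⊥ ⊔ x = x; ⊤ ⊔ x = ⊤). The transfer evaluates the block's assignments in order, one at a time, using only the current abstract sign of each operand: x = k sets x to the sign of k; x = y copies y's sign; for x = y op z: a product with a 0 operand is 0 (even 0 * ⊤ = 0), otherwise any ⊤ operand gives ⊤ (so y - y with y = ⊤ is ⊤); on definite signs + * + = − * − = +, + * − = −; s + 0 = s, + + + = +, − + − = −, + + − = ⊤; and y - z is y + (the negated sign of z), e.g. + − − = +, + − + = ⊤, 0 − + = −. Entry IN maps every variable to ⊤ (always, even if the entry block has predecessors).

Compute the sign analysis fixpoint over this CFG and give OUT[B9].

Answer: {a: +, b: ⊤, c: ⊤, d: ⊤, e: +, f: +}

Derivation:
Converged values:
  B0:  IN=(all ⊤)  OUT=(all ⊤)
  B1:  IN=(all ⊤)  OUT={f:0; rest ⊤}
  B2:  IN={f:0; rest ⊤}  OUT={b:+, f:0; rest ⊤}
  B3:  IN={b:+, f:0; rest ⊤}  OUT={b:+; rest ⊤}
  B4:  IN={b:+; rest ⊤}  OUT={a:0, b:+; rest ⊤}
  B5:  IN={a:0, b:+; rest ⊤}  OUT={a:0, b:+, f:-; rest ⊤}
  B6:  IN={a:0, b:+, f:-; rest ⊤}  OUT={a:0, b:+, f:-; rest ⊤}
  B7:  IN={a:0, b:+, f:-; rest ⊤}  OUT={a:0, b:+, f:+; rest ⊤}
  B8:  IN={a:0, b:+, f:+; rest ⊤}  OUT={a:0, b:+, e:+, f:+; rest ⊤}
  B9:  IN={a:0, b:+, e:+, f:+; rest ⊤}  OUT={a:+, e:+, f:+; rest ⊤}

Merge at B9: IN[B9] = OUT[B8] = {a: 0, b: +, c: ⊤, d: ⊤, e: +, f: +}
Applying B9's transfer function to that IN value gives OUT[B9] (row B9 above).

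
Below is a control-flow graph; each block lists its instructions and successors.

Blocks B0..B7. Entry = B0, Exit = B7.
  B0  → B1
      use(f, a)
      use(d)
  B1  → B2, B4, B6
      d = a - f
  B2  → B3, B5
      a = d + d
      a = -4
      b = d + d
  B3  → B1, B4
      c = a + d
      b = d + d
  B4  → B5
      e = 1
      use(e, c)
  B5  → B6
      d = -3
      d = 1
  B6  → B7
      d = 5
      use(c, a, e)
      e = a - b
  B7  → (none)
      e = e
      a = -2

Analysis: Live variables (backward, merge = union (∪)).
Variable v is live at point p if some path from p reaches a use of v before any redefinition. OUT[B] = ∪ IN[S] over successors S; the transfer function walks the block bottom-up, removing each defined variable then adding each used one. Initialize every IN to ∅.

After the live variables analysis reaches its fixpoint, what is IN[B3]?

Per-block solution:
  B0:   IN={a, b, c, d, e, f}   OUT={a, b, c, e, f}
  B1:   IN={a, b, c, e, f}   OUT={a, b, c, d, e, f}
  B2:   IN={c, d, e, f}   OUT={a, b, c, d, e, f}
  B3:   IN={a, d, e, f}   OUT={a, b, c, e, f}
  B4:   IN={a, b, c}   OUT={a, b, c, e}
  B5:   IN={a, b, c, e}   OUT={a, b, c, e}
  B6:   IN={a, b, c, e}   OUT={e}
  B7:   IN={e}   OUT={}

Merge at B3: OUT[B3] = IN[B1] ⊔ IN[B4] = {a, b, c, e, f}
Applying B3's transfer function to that OUT value gives IN[B3] (row B3 above).

Answer: {a, d, e, f}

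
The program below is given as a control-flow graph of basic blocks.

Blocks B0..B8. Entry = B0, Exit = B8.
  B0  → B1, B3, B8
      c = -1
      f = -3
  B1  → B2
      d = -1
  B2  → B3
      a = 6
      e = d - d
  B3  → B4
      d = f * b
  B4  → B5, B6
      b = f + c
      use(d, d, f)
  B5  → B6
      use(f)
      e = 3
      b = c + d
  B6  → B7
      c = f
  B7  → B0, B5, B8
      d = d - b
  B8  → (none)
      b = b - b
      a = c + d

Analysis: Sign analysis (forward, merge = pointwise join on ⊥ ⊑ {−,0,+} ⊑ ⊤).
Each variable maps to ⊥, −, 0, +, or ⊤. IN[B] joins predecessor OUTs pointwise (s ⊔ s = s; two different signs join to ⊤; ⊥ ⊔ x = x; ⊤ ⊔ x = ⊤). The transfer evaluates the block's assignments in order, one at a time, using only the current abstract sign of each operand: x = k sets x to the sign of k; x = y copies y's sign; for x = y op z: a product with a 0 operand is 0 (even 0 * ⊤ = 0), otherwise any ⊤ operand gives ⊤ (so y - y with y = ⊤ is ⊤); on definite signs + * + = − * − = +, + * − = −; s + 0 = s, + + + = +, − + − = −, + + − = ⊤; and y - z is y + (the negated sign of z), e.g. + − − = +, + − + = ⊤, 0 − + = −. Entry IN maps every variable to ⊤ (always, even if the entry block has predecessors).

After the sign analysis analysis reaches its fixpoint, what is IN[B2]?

Converged values:
  B0:   IN=(all ⊤)   OUT={c:-, f:-; rest ⊤}
  B1:   IN={c:-, f:-; rest ⊤}   OUT={c:-, d:-, f:-; rest ⊤}
  B2:   IN={c:-, d:-, f:-; rest ⊤}   OUT={a:+, c:-, d:-, f:-; rest ⊤}
  B3:   IN={c:-, f:-; rest ⊤}   OUT={c:-, f:-; rest ⊤}
  B4:   IN={c:-, f:-; rest ⊤}   OUT={b:-, c:-, f:-; rest ⊤}
  B5:   IN={c:-, f:-; rest ⊤}   OUT={c:-, e:+, f:-; rest ⊤}
  B6:   IN={c:-, f:-; rest ⊤}   OUT={c:-, f:-; rest ⊤}
  B7:   IN={c:-, f:-; rest ⊤}   OUT={c:-, f:-; rest ⊤}
  B8:   IN={c:-, f:-; rest ⊤}   OUT={c:-, f:-; rest ⊤}

Merge at B2: IN[B2] = OUT[B1] = {a: ⊤, b: ⊤, c: -, d: -, e: ⊤, f: -}

Answer: {a: ⊤, b: ⊤, c: -, d: -, e: ⊤, f: -}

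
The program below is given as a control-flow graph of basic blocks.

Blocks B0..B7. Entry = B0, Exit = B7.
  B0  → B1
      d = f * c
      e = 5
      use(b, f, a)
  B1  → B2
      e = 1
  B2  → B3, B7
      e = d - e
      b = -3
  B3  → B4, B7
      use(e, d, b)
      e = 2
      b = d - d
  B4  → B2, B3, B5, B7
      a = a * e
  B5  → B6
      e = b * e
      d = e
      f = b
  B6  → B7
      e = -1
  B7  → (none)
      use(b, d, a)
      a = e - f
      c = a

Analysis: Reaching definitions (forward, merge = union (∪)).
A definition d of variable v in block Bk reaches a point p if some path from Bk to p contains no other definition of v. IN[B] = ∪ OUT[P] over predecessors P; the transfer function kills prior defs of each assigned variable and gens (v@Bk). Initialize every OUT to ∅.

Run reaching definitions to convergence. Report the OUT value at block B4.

Answer: {a@B4, b@B3, d@B0, e@B3}

Derivation:
Converged values:
  B0:   IN={}   OUT={d@B0, e@B0}
  B1:   IN={d@B0, e@B0}   OUT={d@B0, e@B1}
  B2:   IN={a@B4, b@B3, d@B0, e@B1, e@B3}   OUT={a@B4, b@B2, d@B0, e@B2}
  B3:   IN={a@B4, b@B2, b@B3, d@B0, e@B2, e@B3}   OUT={a@B4, b@B3, d@B0, e@B3}
  B4:   IN={a@B4, b@B3, d@B0, e@B3}   OUT={a@B4, b@B3, d@B0, e@B3}
  B5:   IN={a@B4, b@B3, d@B0, e@B3}   OUT={a@B4, b@B3, d@B5, e@B5, f@B5}
  B6:   IN={a@B4, b@B3, d@B5, e@B5, f@B5}   OUT={a@B4, b@B3, d@B5, e@B6, f@B5}
  B7:   IN={a@B4, b@B2, b@B3, d@B0, d@B5, e@B2, e@B3, e@B6, f@B5}   OUT={a@B7, b@B2, b@B3, c@B7, d@B0, d@B5, e@B2, e@B3, e@B6, f@B5}

Merge at B4: IN[B4] = OUT[B3] = {a@B4, b@B3, d@B0, e@B3}
Applying B4's transfer function to that IN value gives OUT[B4] (row B4 above).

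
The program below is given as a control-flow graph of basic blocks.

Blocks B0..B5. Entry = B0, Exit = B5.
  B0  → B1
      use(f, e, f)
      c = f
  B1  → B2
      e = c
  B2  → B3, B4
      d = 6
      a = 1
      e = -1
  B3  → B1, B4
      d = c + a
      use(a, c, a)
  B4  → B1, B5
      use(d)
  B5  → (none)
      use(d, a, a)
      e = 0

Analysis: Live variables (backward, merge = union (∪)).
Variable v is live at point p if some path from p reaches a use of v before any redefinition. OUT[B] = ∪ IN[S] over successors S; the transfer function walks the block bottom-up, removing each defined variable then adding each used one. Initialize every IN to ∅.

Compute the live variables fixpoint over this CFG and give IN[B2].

Fixpoint table:
  B0:  IN={e, f}  OUT={c}
  B1:  IN={c}  OUT={c}
  B2:  IN={c}  OUT={a, c, d}
  B3:  IN={a, c}  OUT={a, c, d}
  B4:  IN={a, c, d}  OUT={a, c, d}
  B5:  IN={a, d}  OUT={}

Merge at B2: OUT[B2] = IN[B3] ⊔ IN[B4] = {a, c, d}
Applying B2's transfer function to that OUT value gives IN[B2] (row B2 above).

Answer: {c}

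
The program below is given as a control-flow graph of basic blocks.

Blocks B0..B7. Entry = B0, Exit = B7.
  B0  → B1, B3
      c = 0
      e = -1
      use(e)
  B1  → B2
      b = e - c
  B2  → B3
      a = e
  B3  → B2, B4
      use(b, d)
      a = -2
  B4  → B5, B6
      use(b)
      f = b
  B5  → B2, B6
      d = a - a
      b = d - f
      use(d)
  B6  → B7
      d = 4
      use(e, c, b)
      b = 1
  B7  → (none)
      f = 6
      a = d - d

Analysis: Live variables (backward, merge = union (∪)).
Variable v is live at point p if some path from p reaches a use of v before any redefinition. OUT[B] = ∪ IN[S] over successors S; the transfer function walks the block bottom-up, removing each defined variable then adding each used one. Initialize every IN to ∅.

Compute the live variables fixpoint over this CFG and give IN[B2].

Converged values:
  B0: | IN={b, d} | OUT={b, c, d, e}
  B1: | IN={c, d, e} | OUT={b, c, d, e}
  B2: | IN={b, c, d, e} | OUT={b, c, d, e}
  B3: | IN={b, c, d, e} | OUT={a, b, c, d, e}
  B4: | IN={a, b, c, e} | OUT={a, b, c, e, f}
  B5: | IN={a, c, e, f} | OUT={b, c, d, e}
  B6: | IN={b, c, e} | OUT={d}
  B7: | IN={d} | OUT={}

Merge at B2: OUT[B2] = IN[B3] = {b, c, d, e}
Applying B2's transfer function to that OUT value gives IN[B2] (row B2 above).

Answer: {b, c, d, e}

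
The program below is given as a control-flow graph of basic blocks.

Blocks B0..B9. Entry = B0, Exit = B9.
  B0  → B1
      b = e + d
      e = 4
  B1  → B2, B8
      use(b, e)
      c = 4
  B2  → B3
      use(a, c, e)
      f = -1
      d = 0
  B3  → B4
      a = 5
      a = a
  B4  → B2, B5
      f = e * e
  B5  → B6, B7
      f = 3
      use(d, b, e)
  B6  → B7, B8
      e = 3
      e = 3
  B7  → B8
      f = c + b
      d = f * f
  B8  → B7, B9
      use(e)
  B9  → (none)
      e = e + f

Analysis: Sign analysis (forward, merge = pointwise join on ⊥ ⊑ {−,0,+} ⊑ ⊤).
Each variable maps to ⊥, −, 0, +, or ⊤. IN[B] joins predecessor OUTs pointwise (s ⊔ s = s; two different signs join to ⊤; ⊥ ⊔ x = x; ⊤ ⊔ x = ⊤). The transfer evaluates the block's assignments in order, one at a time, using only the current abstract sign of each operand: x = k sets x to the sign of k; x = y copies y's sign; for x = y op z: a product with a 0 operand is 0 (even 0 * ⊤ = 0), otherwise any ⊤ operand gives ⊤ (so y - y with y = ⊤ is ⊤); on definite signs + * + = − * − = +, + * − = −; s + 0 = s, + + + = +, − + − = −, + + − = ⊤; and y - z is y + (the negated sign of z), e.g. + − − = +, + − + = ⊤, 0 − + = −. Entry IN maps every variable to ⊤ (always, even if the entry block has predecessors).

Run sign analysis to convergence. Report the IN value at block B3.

Answer: {a: ⊤, b: ⊤, c: +, d: 0, e: +, f: -}

Derivation:
Fixpoint table:
  B0:   IN=(all ⊤)   OUT={e:+; rest ⊤}
  B1:   IN={e:+; rest ⊤}   OUT={c:+, e:+; rest ⊤}
  B2:   IN={c:+, e:+; rest ⊤}   OUT={c:+, d:0, e:+, f:-; rest ⊤}
  B3:   IN={c:+, d:0, e:+, f:-; rest ⊤}   OUT={a:+, c:+, d:0, e:+, f:-; rest ⊤}
  B4:   IN={a:+, c:+, d:0, e:+, f:-; rest ⊤}   OUT={a:+, c:+, d:0, e:+, f:+; rest ⊤}
  B5:   IN={a:+, c:+, d:0, e:+, f:+; rest ⊤}   OUT={a:+, c:+, d:0, e:+, f:+; rest ⊤}
  B6:   IN={a:+, c:+, d:0, e:+, f:+; rest ⊤}   OUT={a:+, c:+, d:0, e:+, f:+; rest ⊤}
  B7:   IN={c:+, e:+; rest ⊤}   OUT={c:+, e:+; rest ⊤}
  B8:   IN={c:+, e:+; rest ⊤}   OUT={c:+, e:+; rest ⊤}
  B9:   IN={c:+, e:+; rest ⊤}   OUT={c:+; rest ⊤}

Merge at B3: IN[B3] = OUT[B2] = {a: ⊤, b: ⊤, c: +, d: 0, e: +, f: -}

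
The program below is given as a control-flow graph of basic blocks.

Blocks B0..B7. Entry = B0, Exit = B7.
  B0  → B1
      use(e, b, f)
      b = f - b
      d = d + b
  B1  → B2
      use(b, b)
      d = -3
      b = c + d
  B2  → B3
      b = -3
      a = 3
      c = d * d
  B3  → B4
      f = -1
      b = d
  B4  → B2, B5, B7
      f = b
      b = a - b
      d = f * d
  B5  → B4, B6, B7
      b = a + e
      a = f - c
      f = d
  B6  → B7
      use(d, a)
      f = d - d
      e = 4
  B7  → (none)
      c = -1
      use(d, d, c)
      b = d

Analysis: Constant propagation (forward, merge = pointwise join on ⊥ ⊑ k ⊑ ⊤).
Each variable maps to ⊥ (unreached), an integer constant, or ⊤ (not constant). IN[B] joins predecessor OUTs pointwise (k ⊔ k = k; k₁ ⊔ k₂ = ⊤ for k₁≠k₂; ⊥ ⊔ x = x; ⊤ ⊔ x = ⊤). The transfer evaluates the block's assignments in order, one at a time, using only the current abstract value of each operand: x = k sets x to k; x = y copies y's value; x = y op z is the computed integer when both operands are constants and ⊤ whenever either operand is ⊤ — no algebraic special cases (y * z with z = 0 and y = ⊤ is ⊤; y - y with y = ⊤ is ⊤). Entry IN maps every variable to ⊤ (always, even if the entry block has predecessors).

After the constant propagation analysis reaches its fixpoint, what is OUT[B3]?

Answer: {a: 3, b: ⊤, c: ⊤, d: ⊤, e: ⊤, f: -1}

Working:
Converged values:
  B0: | IN=(all ⊤) | OUT=(all ⊤)
  B1: | IN=(all ⊤) | OUT={d:-3; rest ⊤}
  B2: | IN=(all ⊤) | OUT={a:3, b:-3; rest ⊤}
  B3: | IN={a:3, b:-3; rest ⊤} | OUT={a:3, f:-1; rest ⊤}
  B4: | IN=(all ⊤) | OUT=(all ⊤)
  B5: | IN=(all ⊤) | OUT=(all ⊤)
  B6: | IN=(all ⊤) | OUT={e:4; rest ⊤}
  B7: | IN=(all ⊤) | OUT={c:-1; rest ⊤}

Merge at B3: IN[B3] = OUT[B2] = {a: 3, b: -3, c: ⊤, d: ⊤, e: ⊤, f: ⊤}
Applying B3's transfer function to that IN value gives OUT[B3] (row B3 above).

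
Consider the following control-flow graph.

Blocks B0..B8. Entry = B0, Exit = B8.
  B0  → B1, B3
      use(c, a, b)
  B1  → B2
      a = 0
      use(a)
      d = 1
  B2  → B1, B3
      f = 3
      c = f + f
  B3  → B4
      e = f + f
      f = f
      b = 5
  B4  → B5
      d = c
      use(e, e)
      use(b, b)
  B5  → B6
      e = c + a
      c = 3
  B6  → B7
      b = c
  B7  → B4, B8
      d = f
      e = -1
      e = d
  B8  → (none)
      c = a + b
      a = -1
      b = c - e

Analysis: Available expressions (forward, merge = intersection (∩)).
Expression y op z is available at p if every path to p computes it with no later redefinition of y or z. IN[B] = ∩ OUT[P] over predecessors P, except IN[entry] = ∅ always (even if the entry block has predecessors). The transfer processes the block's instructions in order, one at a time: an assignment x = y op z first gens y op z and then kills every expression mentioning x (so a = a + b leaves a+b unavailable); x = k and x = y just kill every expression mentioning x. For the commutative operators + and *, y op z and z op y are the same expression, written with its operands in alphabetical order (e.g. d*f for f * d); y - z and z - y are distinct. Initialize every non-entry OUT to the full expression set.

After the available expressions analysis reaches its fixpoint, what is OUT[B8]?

Per-block solution:
  B0: | IN={} | OUT={}
  B1: | IN={} | OUT={}
  B2: | IN={} | OUT={f+f}
  B3: | IN={} | OUT={}
  B4: | IN={} | OUT={}
  B5: | IN={} | OUT={}
  B6: | IN={} | OUT={}
  B7: | IN={} | OUT={}
  B8: | IN={} | OUT={c-e}

Merge at B8: IN[B8] = OUT[B7] = {}
Applying B8's transfer function to that IN value gives OUT[B8] (row B8 above).

Answer: {c-e}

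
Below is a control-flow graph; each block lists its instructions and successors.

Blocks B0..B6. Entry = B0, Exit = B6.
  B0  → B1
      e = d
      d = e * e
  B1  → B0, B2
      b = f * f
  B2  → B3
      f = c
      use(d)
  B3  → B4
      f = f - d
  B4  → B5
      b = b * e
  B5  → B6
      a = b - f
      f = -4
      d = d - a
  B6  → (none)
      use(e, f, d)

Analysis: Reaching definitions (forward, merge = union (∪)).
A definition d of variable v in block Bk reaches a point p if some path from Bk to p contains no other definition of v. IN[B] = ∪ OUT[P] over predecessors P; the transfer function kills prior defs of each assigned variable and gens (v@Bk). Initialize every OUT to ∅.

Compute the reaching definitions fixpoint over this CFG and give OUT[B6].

Per-block solution:
  B0:   IN={b@B1, d@B0, e@B0}   OUT={b@B1, d@B0, e@B0}
  B1:   IN={b@B1, d@B0, e@B0}   OUT={b@B1, d@B0, e@B0}
  B2:   IN={b@B1, d@B0, e@B0}   OUT={b@B1, d@B0, e@B0, f@B2}
  B3:   IN={b@B1, d@B0, e@B0, f@B2}   OUT={b@B1, d@B0, e@B0, f@B3}
  B4:   IN={b@B1, d@B0, e@B0, f@B3}   OUT={b@B4, d@B0, e@B0, f@B3}
  B5:   IN={b@B4, d@B0, e@B0, f@B3}   OUT={a@B5, b@B4, d@B5, e@B0, f@B5}
  B6:   IN={a@B5, b@B4, d@B5, e@B0, f@B5}   OUT={a@B5, b@B4, d@B5, e@B0, f@B5}

Merge at B6: IN[B6] = OUT[B5] = {a@B5, b@B4, d@B5, e@B0, f@B5}
Applying B6's transfer function to that IN value gives OUT[B6] (row B6 above).

Answer: {a@B5, b@B4, d@B5, e@B0, f@B5}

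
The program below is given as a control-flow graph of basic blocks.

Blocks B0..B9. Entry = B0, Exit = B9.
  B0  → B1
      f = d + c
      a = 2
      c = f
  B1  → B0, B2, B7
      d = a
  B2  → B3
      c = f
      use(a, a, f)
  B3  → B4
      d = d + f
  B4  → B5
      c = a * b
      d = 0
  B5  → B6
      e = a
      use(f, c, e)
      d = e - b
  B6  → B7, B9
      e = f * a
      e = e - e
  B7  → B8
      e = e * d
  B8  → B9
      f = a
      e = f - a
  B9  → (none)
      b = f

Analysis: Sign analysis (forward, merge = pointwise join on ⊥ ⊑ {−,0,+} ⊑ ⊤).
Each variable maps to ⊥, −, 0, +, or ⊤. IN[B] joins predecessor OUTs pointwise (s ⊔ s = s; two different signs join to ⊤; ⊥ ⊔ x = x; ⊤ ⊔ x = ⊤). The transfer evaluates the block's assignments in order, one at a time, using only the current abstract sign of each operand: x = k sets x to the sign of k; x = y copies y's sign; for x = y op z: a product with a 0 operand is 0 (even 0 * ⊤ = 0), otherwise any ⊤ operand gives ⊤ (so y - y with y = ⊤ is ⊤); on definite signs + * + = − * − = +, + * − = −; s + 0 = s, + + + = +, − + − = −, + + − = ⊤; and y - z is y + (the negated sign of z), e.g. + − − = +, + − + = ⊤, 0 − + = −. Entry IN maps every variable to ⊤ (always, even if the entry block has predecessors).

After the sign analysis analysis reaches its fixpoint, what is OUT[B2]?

Per-block solution:
  B0:  IN=(all ⊤)  OUT={a:+; rest ⊤}
  B1:  IN={a:+; rest ⊤}  OUT={a:+, d:+; rest ⊤}
  B2:  IN={a:+, d:+; rest ⊤}  OUT={a:+, d:+; rest ⊤}
  B3:  IN={a:+, d:+; rest ⊤}  OUT={a:+; rest ⊤}
  B4:  IN={a:+; rest ⊤}  OUT={a:+, d:0; rest ⊤}
  B5:  IN={a:+, d:0; rest ⊤}  OUT={a:+, e:+; rest ⊤}
  B6:  IN={a:+, e:+; rest ⊤}  OUT={a:+; rest ⊤}
  B7:  IN={a:+; rest ⊤}  OUT={a:+; rest ⊤}
  B8:  IN={a:+; rest ⊤}  OUT={a:+, f:+; rest ⊤}
  B9:  IN={a:+; rest ⊤}  OUT={a:+; rest ⊤}

Merge at B2: IN[B2] = OUT[B1] = {a: +, b: ⊤, c: ⊤, d: +, e: ⊤, f: ⊤}
Applying B2's transfer function to that IN value gives OUT[B2] (row B2 above).

Answer: {a: +, b: ⊤, c: ⊤, d: +, e: ⊤, f: ⊤}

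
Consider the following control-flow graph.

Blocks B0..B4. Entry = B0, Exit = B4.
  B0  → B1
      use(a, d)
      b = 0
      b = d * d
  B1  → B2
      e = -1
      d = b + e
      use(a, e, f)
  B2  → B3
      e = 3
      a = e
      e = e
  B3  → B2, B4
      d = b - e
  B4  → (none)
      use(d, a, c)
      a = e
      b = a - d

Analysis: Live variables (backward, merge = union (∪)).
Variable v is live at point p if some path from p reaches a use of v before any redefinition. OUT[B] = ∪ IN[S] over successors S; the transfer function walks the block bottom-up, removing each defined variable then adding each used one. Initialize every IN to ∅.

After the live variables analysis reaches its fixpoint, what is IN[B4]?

Answer: {a, c, d, e}

Trace:
Per-block solution:
  B0:   IN={a, c, d, f}   OUT={a, b, c, f}
  B1:   IN={a, b, c, f}   OUT={b, c}
  B2:   IN={b, c}   OUT={a, b, c, e}
  B3:   IN={a, b, c, e}   OUT={a, b, c, d, e}
  B4:   IN={a, c, d, e}   OUT={}

B4 is the boundary node: OUT[B4] = {}
Applying B4's transfer function to that OUT value gives IN[B4] (row B4 above).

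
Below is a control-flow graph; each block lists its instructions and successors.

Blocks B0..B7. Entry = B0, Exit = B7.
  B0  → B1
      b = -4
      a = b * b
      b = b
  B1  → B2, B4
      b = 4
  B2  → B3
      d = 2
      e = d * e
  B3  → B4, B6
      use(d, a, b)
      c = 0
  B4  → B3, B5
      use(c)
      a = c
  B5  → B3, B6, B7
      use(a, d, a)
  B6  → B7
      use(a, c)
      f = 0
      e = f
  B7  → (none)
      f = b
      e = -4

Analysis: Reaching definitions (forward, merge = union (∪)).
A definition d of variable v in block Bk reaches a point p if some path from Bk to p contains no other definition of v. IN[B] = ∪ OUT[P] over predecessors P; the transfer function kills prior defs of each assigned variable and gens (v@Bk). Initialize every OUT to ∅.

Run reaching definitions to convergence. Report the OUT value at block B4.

Converged values:
  B0:   IN={}   OUT={a@B0, b@B0}
  B1:   IN={a@B0, b@B0}   OUT={a@B0, b@B1}
  B2:   IN={a@B0, b@B1}   OUT={a@B0, b@B1, d@B2, e@B2}
  B3:   IN={a@B0, a@B4, b@B1, c@B3, d@B2, e@B2}   OUT={a@B0, a@B4, b@B1, c@B3, d@B2, e@B2}
  B4:   IN={a@B0, a@B4, b@B1, c@B3, d@B2, e@B2}   OUT={a@B4, b@B1, c@B3, d@B2, e@B2}
  B5:   IN={a@B4, b@B1, c@B3, d@B2, e@B2}   OUT={a@B4, b@B1, c@B3, d@B2, e@B2}
  B6:   IN={a@B0, a@B4, b@B1, c@B3, d@B2, e@B2}   OUT={a@B0, a@B4, b@B1, c@B3, d@B2, e@B6, f@B6}
  B7:   IN={a@B0, a@B4, b@B1, c@B3, d@B2, e@B2, e@B6, f@B6}   OUT={a@B0, a@B4, b@B1, c@B3, d@B2, e@B7, f@B7}

Merge at B4: IN[B4] = OUT[B1] ⊔ OUT[B3] = {a@B0, a@B4, b@B1, c@B3, d@B2, e@B2}
Applying B4's transfer function to that IN value gives OUT[B4] (row B4 above).

Answer: {a@B4, b@B1, c@B3, d@B2, e@B2}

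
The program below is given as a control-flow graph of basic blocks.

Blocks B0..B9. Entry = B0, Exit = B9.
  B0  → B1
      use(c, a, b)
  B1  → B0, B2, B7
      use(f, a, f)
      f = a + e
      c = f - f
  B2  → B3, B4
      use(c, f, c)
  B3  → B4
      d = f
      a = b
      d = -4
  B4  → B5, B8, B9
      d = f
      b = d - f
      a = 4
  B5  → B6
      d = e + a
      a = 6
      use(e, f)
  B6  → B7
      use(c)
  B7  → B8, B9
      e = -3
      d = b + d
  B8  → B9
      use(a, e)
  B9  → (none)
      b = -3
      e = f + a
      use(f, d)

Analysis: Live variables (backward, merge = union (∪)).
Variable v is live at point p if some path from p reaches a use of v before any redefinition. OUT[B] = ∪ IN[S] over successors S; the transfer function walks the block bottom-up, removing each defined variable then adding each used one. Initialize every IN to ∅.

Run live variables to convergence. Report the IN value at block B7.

Answer: {a, b, d, f}

Derivation:
Converged values:
  B0:  IN={a, b, c, d, e, f}  OUT={a, b, d, e, f}
  B1:  IN={a, b, d, e, f}  OUT={a, b, c, d, e, f}
  B2:  IN={b, c, e, f}  OUT={b, c, e, f}
  B3:  IN={b, c, e, f}  OUT={c, e, f}
  B4:  IN={c, e, f}  OUT={a, b, c, d, e, f}
  B5:  IN={a, b, c, e, f}  OUT={a, b, c, d, f}
  B6:  IN={a, b, c, d, f}  OUT={a, b, d, f}
  B7:  IN={a, b, d, f}  OUT={a, d, e, f}
  B8:  IN={a, d, e, f}  OUT={a, d, f}
  B9:  IN={a, d, f}  OUT={}

Merge at B7: OUT[B7] = IN[B8] ⊔ IN[B9] = {a, d, e, f}
Applying B7's transfer function to that OUT value gives IN[B7] (row B7 above).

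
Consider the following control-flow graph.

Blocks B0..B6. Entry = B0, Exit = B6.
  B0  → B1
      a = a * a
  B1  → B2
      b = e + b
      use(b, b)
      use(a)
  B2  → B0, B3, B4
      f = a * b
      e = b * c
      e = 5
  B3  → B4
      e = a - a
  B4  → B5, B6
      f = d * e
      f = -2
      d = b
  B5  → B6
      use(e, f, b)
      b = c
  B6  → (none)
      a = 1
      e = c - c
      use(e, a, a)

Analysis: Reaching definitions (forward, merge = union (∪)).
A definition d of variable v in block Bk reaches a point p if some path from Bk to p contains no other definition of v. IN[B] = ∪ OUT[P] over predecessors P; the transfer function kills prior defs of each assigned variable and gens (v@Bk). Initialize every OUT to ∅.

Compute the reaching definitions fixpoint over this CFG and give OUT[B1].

Fixpoint table:
  B0:   IN={a@B0, b@B1, e@B2, f@B2}   OUT={a@B0, b@B1, e@B2, f@B2}
  B1:   IN={a@B0, b@B1, e@B2, f@B2}   OUT={a@B0, b@B1, e@B2, f@B2}
  B2:   IN={a@B0, b@B1, e@B2, f@B2}   OUT={a@B0, b@B1, e@B2, f@B2}
  B3:   IN={a@B0, b@B1, e@B2, f@B2}   OUT={a@B0, b@B1, e@B3, f@B2}
  B4:   IN={a@B0, b@B1, e@B2, e@B3, f@B2}   OUT={a@B0, b@B1, d@B4, e@B2, e@B3, f@B4}
  B5:   IN={a@B0, b@B1, d@B4, e@B2, e@B3, f@B4}   OUT={a@B0, b@B5, d@B4, e@B2, e@B3, f@B4}
  B6:   IN={a@B0, b@B1, b@B5, d@B4, e@B2, e@B3, f@B4}   OUT={a@B6, b@B1, b@B5, d@B4, e@B6, f@B4}

Merge at B1: IN[B1] = OUT[B0] = {a@B0, b@B1, e@B2, f@B2}
Applying B1's transfer function to that IN value gives OUT[B1] (row B1 above).

Answer: {a@B0, b@B1, e@B2, f@B2}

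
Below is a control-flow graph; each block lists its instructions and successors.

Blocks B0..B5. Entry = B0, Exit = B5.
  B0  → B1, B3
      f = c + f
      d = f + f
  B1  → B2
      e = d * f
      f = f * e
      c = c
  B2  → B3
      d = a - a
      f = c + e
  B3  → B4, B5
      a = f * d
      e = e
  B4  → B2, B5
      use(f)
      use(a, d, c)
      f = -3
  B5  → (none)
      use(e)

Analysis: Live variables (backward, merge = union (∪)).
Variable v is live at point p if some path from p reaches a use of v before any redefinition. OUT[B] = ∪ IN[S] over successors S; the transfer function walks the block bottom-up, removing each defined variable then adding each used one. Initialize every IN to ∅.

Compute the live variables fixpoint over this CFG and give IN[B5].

Answer: {e}

Trace:
Per-block solution:
  B0: | IN={a, c, e, f} | OUT={a, c, d, e, f}
  B1: | IN={a, c, d, f} | OUT={a, c, e}
  B2: | IN={a, c, e} | OUT={c, d, e, f}
  B3: | IN={c, d, e, f} | OUT={a, c, d, e, f}
  B4: | IN={a, c, d, e, f} | OUT={a, c, e}
  B5: | IN={e} | OUT={}

B5 is the boundary node: OUT[B5] = {}
Applying B5's transfer function to that OUT value gives IN[B5] (row B5 above).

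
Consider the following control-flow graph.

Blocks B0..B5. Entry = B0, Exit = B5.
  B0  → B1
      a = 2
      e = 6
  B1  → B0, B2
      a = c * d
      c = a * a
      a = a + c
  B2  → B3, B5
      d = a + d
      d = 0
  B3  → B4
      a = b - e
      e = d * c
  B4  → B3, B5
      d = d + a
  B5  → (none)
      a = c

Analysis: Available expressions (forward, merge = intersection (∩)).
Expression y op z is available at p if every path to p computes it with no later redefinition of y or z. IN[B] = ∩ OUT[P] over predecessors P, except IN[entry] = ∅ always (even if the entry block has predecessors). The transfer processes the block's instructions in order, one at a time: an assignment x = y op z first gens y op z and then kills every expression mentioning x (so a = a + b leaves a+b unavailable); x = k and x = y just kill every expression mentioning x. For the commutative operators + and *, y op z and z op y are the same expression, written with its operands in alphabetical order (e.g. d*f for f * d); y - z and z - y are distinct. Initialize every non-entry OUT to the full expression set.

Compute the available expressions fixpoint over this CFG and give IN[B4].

Converged values:
  B0:   IN={}   OUT={}
  B1:   IN={}   OUT={}
  B2:   IN={}   OUT={}
  B3:   IN={}   OUT={c*d}
  B4:   IN={c*d}   OUT={}
  B5:   IN={}   OUT={}

Merge at B4: IN[B4] = OUT[B3] = {c*d}

Answer: {c*d}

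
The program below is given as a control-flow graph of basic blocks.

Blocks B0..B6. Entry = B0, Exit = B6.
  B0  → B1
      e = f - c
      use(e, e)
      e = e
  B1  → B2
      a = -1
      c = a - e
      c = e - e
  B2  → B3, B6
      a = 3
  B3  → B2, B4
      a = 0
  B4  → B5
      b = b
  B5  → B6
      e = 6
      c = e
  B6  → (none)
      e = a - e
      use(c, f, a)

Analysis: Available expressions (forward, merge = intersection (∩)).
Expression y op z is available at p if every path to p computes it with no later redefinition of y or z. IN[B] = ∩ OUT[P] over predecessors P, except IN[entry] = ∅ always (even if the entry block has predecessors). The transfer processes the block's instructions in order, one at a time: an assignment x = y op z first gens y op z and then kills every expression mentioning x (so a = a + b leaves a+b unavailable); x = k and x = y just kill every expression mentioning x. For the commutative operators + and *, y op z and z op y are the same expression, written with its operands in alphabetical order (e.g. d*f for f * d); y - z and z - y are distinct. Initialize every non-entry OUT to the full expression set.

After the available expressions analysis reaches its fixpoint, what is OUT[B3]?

Answer: {e-e}

Working:
Converged values:
  B0:  IN={}  OUT={f-c}
  B1:  IN={f-c}  OUT={a-e, e-e}
  B2:  IN={e-e}  OUT={e-e}
  B3:  IN={e-e}  OUT={e-e}
  B4:  IN={e-e}  OUT={e-e}
  B5:  IN={e-e}  OUT={}
  B6:  IN={}  OUT={}

Merge at B3: IN[B3] = OUT[B2] = {e-e}
Applying B3's transfer function to that IN value gives OUT[B3] (row B3 above).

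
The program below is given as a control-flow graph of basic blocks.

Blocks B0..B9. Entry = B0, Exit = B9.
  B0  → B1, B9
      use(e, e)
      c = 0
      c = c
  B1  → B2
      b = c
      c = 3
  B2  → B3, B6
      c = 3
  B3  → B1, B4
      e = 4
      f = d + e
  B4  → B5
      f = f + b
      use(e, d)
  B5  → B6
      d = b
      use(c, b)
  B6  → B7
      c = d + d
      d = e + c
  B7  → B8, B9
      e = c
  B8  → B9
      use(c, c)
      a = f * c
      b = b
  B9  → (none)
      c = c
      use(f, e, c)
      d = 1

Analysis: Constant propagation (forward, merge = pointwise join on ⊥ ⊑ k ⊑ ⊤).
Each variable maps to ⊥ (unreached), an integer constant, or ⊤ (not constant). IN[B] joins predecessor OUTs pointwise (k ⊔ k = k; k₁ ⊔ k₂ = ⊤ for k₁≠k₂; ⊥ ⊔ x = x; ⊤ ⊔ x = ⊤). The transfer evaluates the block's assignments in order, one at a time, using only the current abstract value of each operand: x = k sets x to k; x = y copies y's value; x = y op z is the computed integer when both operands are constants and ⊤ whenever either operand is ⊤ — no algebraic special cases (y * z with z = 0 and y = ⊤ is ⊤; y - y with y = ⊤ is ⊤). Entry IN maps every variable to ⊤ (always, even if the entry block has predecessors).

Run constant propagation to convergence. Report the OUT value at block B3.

Per-block solution:
  B0:   IN=(all ⊤)   OUT={c:0; rest ⊤}
  B1:   IN=(all ⊤)   OUT={c:3; rest ⊤}
  B2:   IN={c:3; rest ⊤}   OUT={c:3; rest ⊤}
  B3:   IN={c:3; rest ⊤}   OUT={c:3, e:4; rest ⊤}
  B4:   IN={c:3, e:4; rest ⊤}   OUT={c:3, e:4; rest ⊤}
  B5:   IN={c:3, e:4; rest ⊤}   OUT={c:3, e:4; rest ⊤}
  B6:   IN={c:3; rest ⊤}   OUT=(all ⊤)
  B7:   IN=(all ⊤)   OUT=(all ⊤)
  B8:   IN=(all ⊤)   OUT=(all ⊤)
  B9:   IN=(all ⊤)   OUT={d:1; rest ⊤}

Merge at B3: IN[B3] = OUT[B2] = {a: ⊤, b: ⊤, c: 3, d: ⊤, e: ⊤, f: ⊤}
Applying B3's transfer function to that IN value gives OUT[B3] (row B3 above).

Answer: {a: ⊤, b: ⊤, c: 3, d: ⊤, e: 4, f: ⊤}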